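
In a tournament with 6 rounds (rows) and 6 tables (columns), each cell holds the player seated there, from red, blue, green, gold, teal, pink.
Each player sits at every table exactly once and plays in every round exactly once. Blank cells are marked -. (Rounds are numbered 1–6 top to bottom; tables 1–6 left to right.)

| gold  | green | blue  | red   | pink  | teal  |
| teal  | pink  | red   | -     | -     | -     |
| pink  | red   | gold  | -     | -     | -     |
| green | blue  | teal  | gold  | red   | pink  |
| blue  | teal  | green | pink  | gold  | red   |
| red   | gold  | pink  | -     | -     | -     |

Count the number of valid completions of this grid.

4

Round 2, table 4: eliminating its round and table leaves {blue, green}.
Round 2, table 5: eliminating its round and table leaves {blue, green}.
Round 2, table 6: eliminating its round and table leaves {blue, green, gold}.
Round 3, table 4: eliminating its round and table leaves {blue, green, teal}.
Round 3, table 5: eliminating its round and table leaves {blue, green, teal}.
Round 3, table 6: eliminating its round and table leaves {blue, green}.
Round 6, table 4: eliminating its round and table leaves {blue, green, teal}.
Round 6, table 5: eliminating its round and table leaves {blue, green, teal}.
Round 6, table 6: eliminating its round and table leaves {blue, green}.
Enumerating the assignments across these blanks that avoid any round or table repeat gives 4 completions.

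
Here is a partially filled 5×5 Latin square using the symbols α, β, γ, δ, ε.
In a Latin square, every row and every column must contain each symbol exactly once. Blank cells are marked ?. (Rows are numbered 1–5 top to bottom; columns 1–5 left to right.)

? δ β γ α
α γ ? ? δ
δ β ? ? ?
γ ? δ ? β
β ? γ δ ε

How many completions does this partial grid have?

Row 1, column 1: eliminating its row and column leaves {ε}.
Row 2, column 3: eliminating its row and column leaves {ε}.
Row 2, column 4: eliminating its row and column leaves {β, ε}.
Row 3, column 3: eliminating its row and column leaves {α, ε}.
Row 3, column 4: eliminating its row and column leaves {α, ε}.
Row 3, column 5: eliminating its row and column leaves {γ}.
Row 4, column 2: eliminating its row and column leaves {α, ε}.
Row 4, column 4: eliminating its row and column leaves {α, ε}.
Row 5, column 2: eliminating its row and column leaves {α}.
Only one assignment across all blanks avoids any row or column repeat, giving 1 completion.

1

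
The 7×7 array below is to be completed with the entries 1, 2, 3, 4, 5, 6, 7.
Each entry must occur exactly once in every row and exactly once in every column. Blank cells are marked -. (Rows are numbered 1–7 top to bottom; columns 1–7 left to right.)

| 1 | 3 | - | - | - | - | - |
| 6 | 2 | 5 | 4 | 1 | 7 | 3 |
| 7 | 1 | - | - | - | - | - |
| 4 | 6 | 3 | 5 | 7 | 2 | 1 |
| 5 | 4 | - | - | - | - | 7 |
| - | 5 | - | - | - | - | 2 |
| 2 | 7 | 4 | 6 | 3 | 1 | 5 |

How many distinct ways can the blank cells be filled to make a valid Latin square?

8

Row 1, column 3: eliminating its row and column leaves {2, 6, 7}.
Row 1, column 4: eliminating its row and column leaves {2, 7}.
Row 1, column 5: eliminating its row and column leaves {2, 4, 5, 6}.
Row 1, column 6: eliminating its row and column leaves {4, 5, 6}.
Row 1, column 7: eliminating its row and column leaves {4, 6}.
Row 3, column 3: eliminating its row and column leaves {2, 6}.
Row 3, column 4: eliminating its row and column leaves {2, 3}.
Row 3, column 5: eliminating its row and column leaves {2, 4, 5, 6}.
Row 3, column 6: eliminating its row and column leaves {3, 4, 5, 6}.
Row 3, column 7: eliminating its row and column leaves {4, 6}.
Row 5, column 3: eliminating its row and column leaves {1, 2, 6}.
Row 5, column 4: eliminating its row and column leaves {1, 2, 3}.
Row 5, column 5: eliminating its row and column leaves {2, 6}.
Row 5, column 6: eliminating its row and column leaves {3, 6}.
Row 6, column 1: eliminating its row and column leaves {3}.
Row 6, column 3: eliminating its row and column leaves {1, 6, 7}.
Row 6, column 4: eliminating its row and column leaves {1, 3, 7}.
Row 6, column 5: eliminating its row and column leaves {4, 6}.
Row 6, column 6: eliminating its row and column leaves {3, 4, 6}.
Enumerating the assignments across these blanks that avoid any row or column repeat gives 8 completions.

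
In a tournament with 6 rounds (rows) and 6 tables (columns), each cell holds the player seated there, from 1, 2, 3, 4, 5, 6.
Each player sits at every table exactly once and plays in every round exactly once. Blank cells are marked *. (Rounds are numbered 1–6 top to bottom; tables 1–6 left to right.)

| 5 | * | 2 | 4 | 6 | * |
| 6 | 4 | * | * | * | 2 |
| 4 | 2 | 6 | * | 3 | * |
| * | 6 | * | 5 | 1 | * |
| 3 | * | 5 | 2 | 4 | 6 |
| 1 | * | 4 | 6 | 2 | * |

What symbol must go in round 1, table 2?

3

Round 2, table 5: round 2 has {2, 4, 6} and table 5 has {1, 2, 3, 4, 6}, leaving only 5.
Round 3, table 4: round 3 has {2, 3, 4, 6} and table 4 has {2, 4, 5, 6}, leaving only 1.
Round 2, table 4: round 2 has {2, 4, 5, 6} and table 4 has {1, 2, 4, 5, 6}, leaving only 3.
Round 2, table 3: round 2 has {2, 3, 4, 5, 6} and table 3 has {2, 4, 5, 6}, leaving only 1.
Round 3, table 6: round 3 has {1, 2, 3, 4, 6} and table 6 has {2, 6}, leaving only 5.
Round 4, table 1: round 4 has {1, 5, 6} and table 1 has {1, 3, 4, 5, 6}, leaving only 2.
Round 4, table 3: round 4 has {1, 2, 5, 6} and table 3 has {1, 2, 4, 5, 6}, leaving only 3.
Round 4, table 6: round 4 has {1, 2, 3, 5, 6} and table 6 has {2, 5, 6}, leaving only 4.
Round 5, table 2: round 5 has {2, 3, 4, 5, 6} and table 2 has {2, 4, 6}, leaving only 1.
Round 1 already has {2, 4, 5, 6} and table 2 already has {1, 2, 4, 6}, so round 1, table 2 must be 3.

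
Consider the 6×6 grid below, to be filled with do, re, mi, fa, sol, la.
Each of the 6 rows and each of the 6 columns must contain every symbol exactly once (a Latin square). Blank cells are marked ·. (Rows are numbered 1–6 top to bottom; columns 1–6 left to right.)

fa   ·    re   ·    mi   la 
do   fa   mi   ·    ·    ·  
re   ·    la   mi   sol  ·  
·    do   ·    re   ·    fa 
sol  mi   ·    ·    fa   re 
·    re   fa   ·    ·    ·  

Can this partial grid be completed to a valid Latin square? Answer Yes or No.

No

Row 3, column 2: row 3 together with column 2 already contain {do, re, mi, fa, sol, la} — every symbol — so nothing can go there. The grid has no valid completion.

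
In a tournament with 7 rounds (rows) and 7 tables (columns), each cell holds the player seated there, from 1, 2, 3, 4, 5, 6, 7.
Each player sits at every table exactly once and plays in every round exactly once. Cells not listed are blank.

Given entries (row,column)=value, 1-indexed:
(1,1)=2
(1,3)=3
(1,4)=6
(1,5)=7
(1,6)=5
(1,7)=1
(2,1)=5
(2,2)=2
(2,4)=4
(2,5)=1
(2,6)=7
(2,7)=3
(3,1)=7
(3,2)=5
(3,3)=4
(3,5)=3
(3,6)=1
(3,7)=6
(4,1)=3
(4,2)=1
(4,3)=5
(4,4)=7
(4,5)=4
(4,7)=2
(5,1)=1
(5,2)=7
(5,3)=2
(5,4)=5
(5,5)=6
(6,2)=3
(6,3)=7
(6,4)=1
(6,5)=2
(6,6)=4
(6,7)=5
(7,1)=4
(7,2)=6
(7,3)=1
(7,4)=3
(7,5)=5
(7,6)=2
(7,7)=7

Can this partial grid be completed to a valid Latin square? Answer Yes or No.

Yes

No round or table among the givens repeats a symbol, and propagating forced cells runs into no contradiction.
One valid completion exists (for instance, 2 4 3 6 7 5 1 / 5 2 6 4 1 7 3 / 7 5 4 2 3 1 6 / 3 1 5 7 4 6 2 / 1 7 2 5 6 3 4 / 6 3 7 1 2 4 5 / 4 6 1 3 5 2 7).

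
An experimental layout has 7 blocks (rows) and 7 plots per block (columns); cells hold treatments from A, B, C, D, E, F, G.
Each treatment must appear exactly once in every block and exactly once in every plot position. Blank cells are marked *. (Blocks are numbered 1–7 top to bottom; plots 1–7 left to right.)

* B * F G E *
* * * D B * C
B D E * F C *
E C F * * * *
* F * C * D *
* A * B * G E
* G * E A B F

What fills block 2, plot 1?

A

Block 2, plot 2: block 2 has {B, C, D} and plot 2 has {A, B, C, D, F, G}, leaving only E.
Block 4, plot 5: block 4 has {C, E, F} and plot 5 has {A, B, F, G}, leaving only D.
Block 4, plot 6: block 4 has {C, D, E, F} and plot 6 has {B, C, D, E, G}, leaving only A.
Block 2, plot 6: block 2 has {B, C, D, E} and plot 6 has {A, B, C, D, E, G}, leaving only F.
Block 4, plot 4: block 4 has {A, C, D, E, F} and plot 4 has {B, C, D, E, F}, leaving only G.
Block 3, plot 4: block 3 has {B, C, D, E, F} and plot 4 has {B, C, D, E, F, G}, leaving only A.
Block 3, plot 7: block 3 has {A, B, C, D, E, F} and plot 7 has {C, E, F}, leaving only G.
Block 4, plot 7: block 4 has {A, C, D, E, F, G} and plot 7 has {C, E, F, G}, leaving only B.
Block 5, plot 5: block 5 has {C, D, F} and plot 5 has {A, B, D, F, G}, leaving only E.
Block 5, plot 7: block 5 has {C, D, E, F} and plot 7 has {B, C, E, F, G}, leaving only A.
Block 1, plot 7: block 1 has {B, E, F, G} and plot 7 has {A, B, C, E, F, G}, leaving only D.
Block 5, plot 1: block 5 has {A, C, D, E, F} and plot 1 has {B, E}, leaving only G.
Block 2 already has {B, C, D, E, F} and plot 1 already has {B, E, G}, so block 2, plot 1 must be A.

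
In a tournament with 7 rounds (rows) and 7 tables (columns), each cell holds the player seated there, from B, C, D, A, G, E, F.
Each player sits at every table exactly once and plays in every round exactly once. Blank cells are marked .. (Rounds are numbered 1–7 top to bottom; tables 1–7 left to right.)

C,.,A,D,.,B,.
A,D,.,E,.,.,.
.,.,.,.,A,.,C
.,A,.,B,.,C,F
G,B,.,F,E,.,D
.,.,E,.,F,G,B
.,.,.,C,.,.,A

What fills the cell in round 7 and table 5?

B

Round 1, table 5: round 1 has {B, C, D, A} and table 5 has {A, E, F}, leaving only G.
Round 1, table 7: round 1 has {B, C, D, A, G} and table 7 has {B, C, D, A, F}, leaving only E.
Round 1, table 2: round 1 has {B, C, D, A, G, E} and table 2 has {B, D, A}, leaving only F.
Round 2, table 6: round 2 has {D, A, E} and table 6 has {B, C, G}, leaving only F.
Round 2, table 7: round 2 has {D, A, E, F} and table 7 has {B, C, D, A, E, F}, leaving only G.
Round 3, table 4: round 3 has {C, A} and table 4 has {B, C, D, E, F}, leaving only G.
Round 3, table 2: round 3 has {C, A, G} and table 2 has {B, D, A, F}, leaving only E.
Round 3, table 6: round 3 has {C, A, G, E} and table 6 has {B, C, G, F}, leaving only D.
Round 4, table 5: round 4 has {B, C, A, F} and table 5 has {A, G, E, F}, leaving only D.
Round 7 already has {C, A} and table 5 already has {D, A, G, E, F}, so round 7, table 5 must be B.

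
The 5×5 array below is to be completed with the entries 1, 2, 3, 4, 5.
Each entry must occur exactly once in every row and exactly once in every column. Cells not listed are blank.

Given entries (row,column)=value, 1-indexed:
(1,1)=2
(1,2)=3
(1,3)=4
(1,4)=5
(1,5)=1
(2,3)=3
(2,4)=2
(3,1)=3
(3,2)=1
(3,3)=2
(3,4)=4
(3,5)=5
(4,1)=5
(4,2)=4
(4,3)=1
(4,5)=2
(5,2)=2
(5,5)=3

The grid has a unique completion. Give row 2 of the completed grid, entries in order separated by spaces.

1 5 3 2 4

Row 2, column 2: row 2 has {2, 3} and column 2 has {1, 2, 3, 4}, leaving only 5.
Row 2, column 5: row 2 has {2, 3, 5} and column 5 has {1, 2, 3, 5}, leaving only 4.
Row 2, column 1: row 2 has {2, 3, 4, 5} and column 1 has {2, 3, 5}, leaving only 1.
So row 2 reads: 1 5 3 2 4.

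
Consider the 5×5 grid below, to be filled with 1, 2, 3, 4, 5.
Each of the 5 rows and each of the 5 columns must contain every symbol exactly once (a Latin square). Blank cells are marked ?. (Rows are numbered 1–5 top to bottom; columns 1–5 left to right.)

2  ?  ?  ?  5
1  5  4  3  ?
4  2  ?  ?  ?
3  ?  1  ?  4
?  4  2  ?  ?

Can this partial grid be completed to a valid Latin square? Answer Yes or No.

Row 4, column 2: row 4 together with column 2 already contain {1, 2, 3, 4, 5} — every symbol — so nothing can go there. The grid has no valid completion.

No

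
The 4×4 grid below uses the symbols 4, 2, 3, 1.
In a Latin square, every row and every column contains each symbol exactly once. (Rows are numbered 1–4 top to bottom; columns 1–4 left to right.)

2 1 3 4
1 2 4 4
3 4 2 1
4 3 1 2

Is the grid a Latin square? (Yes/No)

No

Column 4 contains 4 twice (at rows 1 and 2), so it is not a permutation.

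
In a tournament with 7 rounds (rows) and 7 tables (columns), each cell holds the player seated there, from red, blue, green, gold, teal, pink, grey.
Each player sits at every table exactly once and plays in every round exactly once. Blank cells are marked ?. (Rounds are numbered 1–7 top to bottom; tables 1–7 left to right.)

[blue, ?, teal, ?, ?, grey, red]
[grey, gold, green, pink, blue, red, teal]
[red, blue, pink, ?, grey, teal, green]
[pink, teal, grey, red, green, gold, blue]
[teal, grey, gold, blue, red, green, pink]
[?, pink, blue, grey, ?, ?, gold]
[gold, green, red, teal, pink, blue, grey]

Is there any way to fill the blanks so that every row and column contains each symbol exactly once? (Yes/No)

Round 1, table 2: round 1 together with table 2 already contain {red, blue, green, gold, teal, pink, grey} — every symbol — so nothing can go there. The grid has no valid completion.

No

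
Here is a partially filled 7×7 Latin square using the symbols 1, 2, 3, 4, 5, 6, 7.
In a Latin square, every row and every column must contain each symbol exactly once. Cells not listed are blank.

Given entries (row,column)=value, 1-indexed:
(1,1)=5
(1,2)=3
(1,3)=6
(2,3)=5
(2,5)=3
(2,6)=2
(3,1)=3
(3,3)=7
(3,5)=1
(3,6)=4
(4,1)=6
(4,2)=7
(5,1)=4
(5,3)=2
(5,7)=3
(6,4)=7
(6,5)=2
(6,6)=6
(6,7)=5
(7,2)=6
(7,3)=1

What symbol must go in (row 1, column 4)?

Row 6, column 1: row 6 has {2, 5, 6, 7} and column 1 has {3, 4, 5, 6}, leaving only 1.
Row 2, column 1: row 2 has {2, 3, 5} and column 1 has {1, 3, 4, 5, 6}, leaving only 7.
Row 6, column 2: row 6 has {1, 2, 5, 6, 7} and column 2 has {3, 6, 7}, leaving only 4.
Row 2, column 2: row 2 has {2, 3, 5, 7} and column 2 has {3, 4, 6, 7}, leaving only 1.
Row 5, column 2: row 5 has {2, 3, 4} and column 2 has {1, 3, 4, 6, 7}, leaving only 5.
Row 3, column 2: row 3 has {1, 3, 4, 7} and column 2 has {1, 3, 4, 5, 6, 7}, leaving only 2.
Row 3, column 7: row 3 has {1, 2, 3, 4, 7} and column 7 has {3, 5}, leaving only 6.
Row 2, column 7: row 2 has {1, 2, 3, 5, 7} and column 7 has {3, 5, 6}, leaving only 4.
Row 2, column 4: row 2 has {1, 2, 3, 4, 5, 7} and column 4 has {7}, leaving only 6.
Row 3, column 4: row 3 has {1, 2, 3, 4, 6, 7} and column 4 has {6, 7}, leaving only 5.
Row 5, column 4: row 5 has {2, 3, 4, 5} and column 4 has {5, 6, 7}, leaving only 1.
Row 5, column 6: row 5 has {1, 2, 3, 4, 5} and column 6 has {2, 4, 6}, leaving only 7.
Row 1, column 6: row 1 has {3, 5, 6} and column 6 has {2, 4, 6, 7}, leaving only 1.
Row 5, column 5: row 5 has {1, 2, 3, 4, 5, 7} and column 5 has {1, 2, 3}, leaving only 6.
Row 6, column 3: row 6 has {1, 2, 4, 5, 6, 7} and column 3 has {1, 2, 5, 6, 7}, leaving only 3.
Row 4, column 3: row 4 has {6, 7} and column 3 has {1, 2, 3, 5, 6, 7}, leaving only 4.
Row 4, column 5: row 4 has {4, 6, 7} and column 5 has {1, 2, 3, 6}, leaving only 5.
Row 4, column 6: row 4 has {4, 5, 6, 7} and column 6 has {1, 2, 4, 6, 7}, leaving only 3.
Row 4, column 4: row 4 has {3, 4, 5, 6, 7} and column 4 has {1, 5, 6, 7}, leaving only 2.
Row 1 already has {1, 3, 5, 6} and column 4 already has {1, 2, 5, 6, 7}, so row 1, column 4 must be 4.

4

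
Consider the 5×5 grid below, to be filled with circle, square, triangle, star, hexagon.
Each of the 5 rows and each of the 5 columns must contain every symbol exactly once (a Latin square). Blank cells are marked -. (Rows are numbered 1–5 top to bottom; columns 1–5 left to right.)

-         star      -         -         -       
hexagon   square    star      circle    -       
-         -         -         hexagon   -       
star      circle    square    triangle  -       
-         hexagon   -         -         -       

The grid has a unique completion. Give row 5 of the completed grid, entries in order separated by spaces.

Row 1, column 4: row 1 has {star} and column 4 has {circle, triangle, hexagon}, leaving only square.
Row 5, column 4: row 5 has {hexagon} and column 4 has {circle, square, triangle, hexagon}, leaving only star.
Row 2, column 5: row 2 has {circle, square, star, hexagon} and column 5 has {}, leaving only triangle.
Row 3, column 2: row 3 has {hexagon} and column 2 has {circle, square, star, hexagon}, leaving only triangle.
Row 3, column 3: row 3 has {triangle, hexagon} and column 3 has {square, star}, leaving only circle.
Row 5, column 3: row 5 has {star, hexagon} and column 3 has {circle, square, star}, leaving only triangle.
Row 1, column 3: row 1 has {square, star} and column 3 has {circle, square, triangle, star}, leaving only hexagon.
Row 1, column 5: row 1 has {square, star, hexagon} and column 5 has {triangle}, leaving only circle.
Row 5, column 5: row 5 has {triangle, star, hexagon} and column 5 has {circle, triangle}, leaving only square.
Row 5, column 1: row 5 has {square, triangle, star, hexagon} and column 1 has {star, hexagon}, leaving only circle.
So row 5 reads: circle hexagon triangle star square.

circle hexagon triangle star square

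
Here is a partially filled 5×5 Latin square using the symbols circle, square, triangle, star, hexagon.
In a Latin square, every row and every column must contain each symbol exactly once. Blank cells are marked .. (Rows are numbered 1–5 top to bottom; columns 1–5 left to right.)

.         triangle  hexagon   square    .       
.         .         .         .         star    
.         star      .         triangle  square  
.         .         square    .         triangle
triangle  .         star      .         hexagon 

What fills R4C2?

hexagon

Row 1, column 5: row 1 has {square, triangle, hexagon} and column 5 has {square, triangle, star, hexagon}, leaving only circle.
Row 1, column 1: row 1 has {circle, square, triangle, hexagon} and column 1 has {triangle}, leaving only star.
Row 3, column 3: row 3 has {square, triangle, star} and column 3 has {square, star, hexagon}, leaving only circle.
Row 2, column 3: row 2 has {star} and column 3 has {circle, square, star, hexagon}, leaving only triangle.
Row 3, column 1: row 3 has {circle, square, triangle, star} and column 1 has {triangle, star}, leaving only hexagon.
Row 4, column 1: row 4 has {square, triangle} and column 1 has {triangle, star, hexagon}, leaving only circle.
Row 4 already has {circle, square, triangle} and column 2 already has {triangle, star}, so row 4, column 2 must be hexagon.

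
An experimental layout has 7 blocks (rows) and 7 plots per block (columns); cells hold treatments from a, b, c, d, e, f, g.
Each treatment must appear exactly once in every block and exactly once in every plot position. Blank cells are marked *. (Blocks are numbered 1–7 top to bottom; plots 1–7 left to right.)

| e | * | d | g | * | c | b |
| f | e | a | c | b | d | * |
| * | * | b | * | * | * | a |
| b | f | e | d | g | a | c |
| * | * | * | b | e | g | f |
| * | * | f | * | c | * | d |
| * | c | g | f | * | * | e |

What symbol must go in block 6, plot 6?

e

Block 1, plot 2: block 1 has {b, c, d, e, g} and plot 2 has {c, e, f}, leaving only a.
Block 1, plot 5: block 1 has {a, b, c, d, e, g} and plot 5 has {b, c, e, g}, leaving only f.
Block 2, plot 7: block 2 has {a, b, c, d, e, f} and plot 7 has {a, b, c, d, e, f}, leaving only g.
Block 3, plot 4: block 3 has {a, b} and plot 4 has {b, c, d, f, g}, leaving only e.
Block 3, plot 5: block 3 has {a, b, e} and plot 5 has {b, c, e, f, g}, leaving only d.
Block 3, plot 2: block 3 has {a, b, d, e} and plot 2 has {a, c, e, f}, leaving only g.
Block 3, plot 1: block 3 has {a, b, d, e, g} and plot 1 has {b, e, f}, leaving only c.
Block 3, plot 6: block 3 has {a, b, c, d, e, g} and plot 6 has {a, c, d, g}, leaving only f.
Block 5, plot 2: block 5 has {b, e, f, g} and plot 2 has {a, c, e, f, g}, leaving only d.
Block 5, plot 1: block 5 has {b, d, e, f, g} and plot 1 has {b, c, e, f}, leaving only a.
Block 5, plot 3: block 5 has {a, b, d, e, f, g} and plot 3 has {a, b, d, e, f, g}, leaving only c.
Block 6, plot 1: block 6 has {c, d, f} and plot 1 has {a, b, c, e, f}, leaving only g.
Block 6, plot 2: block 6 has {c, d, f, g} and plot 2 has {a, c, d, e, f, g}, leaving only b.
Block 6 already has {b, c, d, f, g} and plot 6 already has {a, c, d, f, g}, so block 6, plot 6 must be e.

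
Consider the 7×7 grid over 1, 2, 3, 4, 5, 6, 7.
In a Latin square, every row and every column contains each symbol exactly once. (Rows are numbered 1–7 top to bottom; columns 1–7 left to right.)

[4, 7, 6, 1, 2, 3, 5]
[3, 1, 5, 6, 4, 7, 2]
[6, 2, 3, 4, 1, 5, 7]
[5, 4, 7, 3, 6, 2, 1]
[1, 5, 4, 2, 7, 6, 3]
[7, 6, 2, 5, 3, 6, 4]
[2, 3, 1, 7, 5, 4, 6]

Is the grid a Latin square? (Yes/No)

Column 6 contains 6 twice (at rows 5 and 6), so it is not a permutation.

No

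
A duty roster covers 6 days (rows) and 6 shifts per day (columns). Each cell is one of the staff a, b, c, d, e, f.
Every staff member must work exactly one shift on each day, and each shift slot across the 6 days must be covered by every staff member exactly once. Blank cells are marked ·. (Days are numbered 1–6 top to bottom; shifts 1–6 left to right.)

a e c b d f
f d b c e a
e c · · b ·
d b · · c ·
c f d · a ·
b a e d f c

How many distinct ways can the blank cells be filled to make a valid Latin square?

2

Day 3, shift 3: eliminating its day and shift leaves {a, f}.
Day 3, shift 4: eliminating its day and shift leaves {a, f}.
Day 3, shift 6: eliminating its day and shift leaves {d}.
Day 4, shift 3: eliminating its day and shift leaves {a, f}.
Day 4, shift 4: eliminating its day and shift leaves {a, e, f}.
Day 4, shift 6: eliminating its day and shift leaves {e}.
Day 5, shift 4: eliminating its day and shift leaves {e}.
Day 5, shift 6: eliminating its day and shift leaves {b, e}.
Enumerating the assignments across these blanks that avoid any day or shift repeat gives 2 completions.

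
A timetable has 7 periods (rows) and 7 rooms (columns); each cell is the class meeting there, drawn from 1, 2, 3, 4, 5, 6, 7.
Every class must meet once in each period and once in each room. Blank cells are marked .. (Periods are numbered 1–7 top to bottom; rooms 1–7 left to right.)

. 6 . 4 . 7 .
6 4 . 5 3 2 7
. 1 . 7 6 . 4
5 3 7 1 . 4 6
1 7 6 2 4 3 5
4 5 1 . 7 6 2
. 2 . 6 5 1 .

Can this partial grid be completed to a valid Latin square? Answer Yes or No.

Period 2, room 3: period 2 together with room 3 already contain {1, 2, 3, 4, 5, 6, 7} — every symbol — so nothing can go there. The grid has no valid completion.

No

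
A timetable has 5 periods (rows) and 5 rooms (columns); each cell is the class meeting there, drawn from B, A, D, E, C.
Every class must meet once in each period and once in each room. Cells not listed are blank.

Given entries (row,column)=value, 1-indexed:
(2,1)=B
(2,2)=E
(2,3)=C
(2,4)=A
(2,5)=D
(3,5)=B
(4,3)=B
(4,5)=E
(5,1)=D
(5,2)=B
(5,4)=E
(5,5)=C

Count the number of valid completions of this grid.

Period 1, room 1: eliminating its period and room leaves {A, E, C}.
Period 1, room 2: eliminating its period and room leaves {A, D, C}.
Period 1, room 3: eliminating its period and room leaves {A, D, E}.
Period 1, room 4: eliminating its period and room leaves {B, D, C}.
Period 1, room 5: eliminating its period and room leaves {A}.
Period 3, room 1: eliminating its period and room leaves {A, E, C}.
Period 3, room 2: eliminating its period and room leaves {A, D, C}.
Period 3, room 3: eliminating its period and room leaves {A, D, E}.
Period 3, room 4: eliminating its period and room leaves {D, C}.
Period 4, room 1: eliminating its period and room leaves {A, C}.
Period 4, room 2: eliminating its period and room leaves {A, D, C}.
Period 4, room 4: eliminating its period and room leaves {D, C}.
Period 5, room 3: eliminating its period and room leaves {A}.
Enumerating the assignments across these blanks that avoid any period or room repeat gives 3 completions.

3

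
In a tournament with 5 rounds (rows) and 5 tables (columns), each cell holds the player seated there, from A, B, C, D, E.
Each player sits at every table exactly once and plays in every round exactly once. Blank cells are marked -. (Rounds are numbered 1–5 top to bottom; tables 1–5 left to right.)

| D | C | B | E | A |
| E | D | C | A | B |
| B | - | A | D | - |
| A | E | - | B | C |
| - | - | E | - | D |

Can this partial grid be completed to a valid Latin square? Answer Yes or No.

Round 3, table 2: round 3 together with table 2 already contain {A, B, C, D, E} — every symbol — so nothing can go there. The grid has no valid completion.

No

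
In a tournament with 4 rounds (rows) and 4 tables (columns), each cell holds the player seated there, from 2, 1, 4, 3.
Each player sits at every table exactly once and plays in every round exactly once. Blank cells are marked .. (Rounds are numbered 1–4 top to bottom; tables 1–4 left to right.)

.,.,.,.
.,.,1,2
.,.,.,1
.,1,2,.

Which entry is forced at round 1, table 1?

Round 1, table 1 is narrowed to {2, 1, 4, 3}.
If it were 2, propagating the remaining blanks reaches a contradiction.
If it were 4, then round 1, table 4 would be left with no valid symbol.
If it were 3, then round 1, table 4 would be left with no valid symbol.
So round 1, table 1 must be 1.

1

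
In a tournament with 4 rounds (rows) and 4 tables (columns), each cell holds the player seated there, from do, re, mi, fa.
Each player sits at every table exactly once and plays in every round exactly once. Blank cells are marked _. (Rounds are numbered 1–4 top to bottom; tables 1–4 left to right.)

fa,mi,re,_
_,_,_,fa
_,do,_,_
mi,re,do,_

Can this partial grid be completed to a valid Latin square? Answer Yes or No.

Round 2, table 2: round 2 together with table 2 already contain {do, re, mi, fa} — every symbol — so nothing can go there. The grid has no valid completion.

No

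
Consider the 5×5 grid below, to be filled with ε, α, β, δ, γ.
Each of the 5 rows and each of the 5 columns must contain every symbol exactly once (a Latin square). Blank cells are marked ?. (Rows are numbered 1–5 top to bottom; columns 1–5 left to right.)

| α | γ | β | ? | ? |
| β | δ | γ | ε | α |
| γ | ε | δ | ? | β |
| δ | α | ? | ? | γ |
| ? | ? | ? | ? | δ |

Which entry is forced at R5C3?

α

Row 1, column 4: row 1 has {α, β, γ} and column 4 has {ε}, leaving only δ.
Row 1, column 5: row 1 has {α, β, δ, γ} and column 5 has {α, β, δ, γ}, leaving only ε.
Row 3, column 4: row 3 has {ε, β, δ, γ} and column 4 has {ε, δ}, leaving only α.
Row 4, column 3: row 4 has {α, δ, γ} and column 3 has {β, δ, γ}, leaving only ε.
Row 5 already has {δ} and column 3 already has {ε, β, δ, γ}, so row 5, column 3 must be α.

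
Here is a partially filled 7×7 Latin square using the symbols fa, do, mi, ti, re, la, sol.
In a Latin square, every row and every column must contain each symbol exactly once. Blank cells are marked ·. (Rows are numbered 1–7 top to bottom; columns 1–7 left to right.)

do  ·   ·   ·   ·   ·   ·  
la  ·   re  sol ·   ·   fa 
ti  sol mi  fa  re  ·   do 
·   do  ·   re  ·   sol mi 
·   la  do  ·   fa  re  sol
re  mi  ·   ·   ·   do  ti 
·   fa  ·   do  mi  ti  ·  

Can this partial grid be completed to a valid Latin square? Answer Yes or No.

Yes

No row or column among the givens repeats a symbol, and propagating forced cells runs into no contradiction.
One valid completion exists (for instance, do re sol mi ti fa la / la ti re sol do mi fa / ti sol mi fa re la do / fa do ti re la sol mi / mi la do ti fa re sol / re mi fa la sol do ti / sol fa la do mi ti re).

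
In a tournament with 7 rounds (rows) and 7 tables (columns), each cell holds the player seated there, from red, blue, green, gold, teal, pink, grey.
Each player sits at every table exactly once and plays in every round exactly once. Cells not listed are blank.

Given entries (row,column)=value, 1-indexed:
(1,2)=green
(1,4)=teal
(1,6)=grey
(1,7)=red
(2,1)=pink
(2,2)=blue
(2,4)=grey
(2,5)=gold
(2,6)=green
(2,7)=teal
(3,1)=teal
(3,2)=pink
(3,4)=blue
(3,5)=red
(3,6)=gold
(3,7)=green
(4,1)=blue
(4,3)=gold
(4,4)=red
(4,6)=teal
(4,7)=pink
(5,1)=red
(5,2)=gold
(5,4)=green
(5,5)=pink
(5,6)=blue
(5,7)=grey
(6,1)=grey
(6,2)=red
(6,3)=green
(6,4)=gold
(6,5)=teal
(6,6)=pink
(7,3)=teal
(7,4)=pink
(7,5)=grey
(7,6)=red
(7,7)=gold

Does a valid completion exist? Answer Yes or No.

Round 5, table 3: round 5 together with table 3 already contain {red, blue, green, gold, teal, pink, grey} — every symbol — so nothing can go there. The grid has no valid completion.

No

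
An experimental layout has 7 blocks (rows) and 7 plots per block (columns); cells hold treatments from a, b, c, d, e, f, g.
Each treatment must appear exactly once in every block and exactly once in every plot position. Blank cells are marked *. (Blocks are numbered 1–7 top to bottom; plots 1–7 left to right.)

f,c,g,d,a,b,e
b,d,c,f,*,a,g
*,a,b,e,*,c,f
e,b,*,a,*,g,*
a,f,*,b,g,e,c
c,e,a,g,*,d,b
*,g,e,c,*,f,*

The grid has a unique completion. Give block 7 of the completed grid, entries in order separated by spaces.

d g e c b f a

Block 7, plot 1: block 7 has {c, e, f, g} and plot 1 has {a, b, c, e, f}, leaving only d.
Block 7, plot 5: block 7 has {c, d, e, f, g} and plot 5 has {a, g}, leaving only b.
Block 7, plot 7: block 7 has {b, c, d, e, f, g} and plot 7 has {b, c, e, f, g}, leaving only a.
So block 7 reads: d g e c b f a.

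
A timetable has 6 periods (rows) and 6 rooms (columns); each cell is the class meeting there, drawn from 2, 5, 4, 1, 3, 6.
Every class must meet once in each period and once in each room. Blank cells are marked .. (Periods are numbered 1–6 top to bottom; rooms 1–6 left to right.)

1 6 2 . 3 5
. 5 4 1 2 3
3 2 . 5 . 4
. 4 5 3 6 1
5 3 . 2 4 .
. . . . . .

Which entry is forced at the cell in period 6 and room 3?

3

Period 1, room 4: period 1 has {2, 5, 1, 3, 6} and room 4 has {2, 5, 1, 3}, leaving only 4.
Period 2, room 1: period 2 has {2, 5, 4, 1, 3} and room 1 has {5, 1, 3}, leaving only 6.
Period 3, room 5: period 3 has {2, 5, 4, 3} and room 5 has {2, 4, 3, 6}, leaving only 1.
Period 3, room 3: period 3 has {2, 5, 4, 1, 3} and room 3 has {2, 5, 4}, leaving only 6.
Period 4, room 1: period 4 has {5, 4, 1, 3, 6} and room 1 has {5, 1, 3, 6}, leaving only 2.
Period 5, room 3: period 5 has {2, 5, 4, 3} and room 3 has {2, 5, 4, 6}, leaving only 1.
Period 6 already has {} and room 3 already has {2, 5, 4, 1, 6}, so period 6, room 3 must be 3.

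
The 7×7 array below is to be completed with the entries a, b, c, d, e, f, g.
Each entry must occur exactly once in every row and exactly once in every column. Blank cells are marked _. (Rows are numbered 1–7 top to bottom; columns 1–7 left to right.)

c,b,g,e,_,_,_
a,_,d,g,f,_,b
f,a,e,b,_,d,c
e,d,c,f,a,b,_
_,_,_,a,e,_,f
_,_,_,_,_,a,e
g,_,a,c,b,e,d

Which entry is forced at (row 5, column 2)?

Row 1, column 5: row 1 has {b, c, e, g} and column 5 has {a, b, e, f}, leaving only d.
Row 1, column 6: row 1 has {b, c, d, e, g} and column 6 has {a, b, d, e}, leaving only f.
Row 1, column 7: row 1 has {b, c, d, e, f, g} and column 7 has {b, c, d, e, f}, leaving only a.
Row 2, column 6: row 2 has {a, b, d, f, g} and column 6 has {a, b, d, e, f}, leaving only c.
Row 2, column 2: row 2 has {a, b, c, d, f, g} and column 2 has {a, b, d}, leaving only e.
Row 3, column 5: row 3 has {a, b, c, d, e, f} and column 5 has {a, b, d, e, f}, leaving only g.
Row 4, column 7: row 4 has {a, b, c, d, e, f} and column 7 has {a, b, c, d, e, f}, leaving only g.
Row 5, column 3: row 5 has {a, e, f} and column 3 has {a, c, d, e, g}, leaving only b.
Row 5, column 1: row 5 has {a, b, e, f} and column 1 has {a, c, e, f, g}, leaving only d.
Row 5, column 6: row 5 has {a, b, d, e, f} and column 6 has {a, b, c, d, e, f}, leaving only g.
Row 5 already has {a, b, d, e, f, g} and column 2 already has {a, b, d, e}, so row 5, column 2 must be c.

c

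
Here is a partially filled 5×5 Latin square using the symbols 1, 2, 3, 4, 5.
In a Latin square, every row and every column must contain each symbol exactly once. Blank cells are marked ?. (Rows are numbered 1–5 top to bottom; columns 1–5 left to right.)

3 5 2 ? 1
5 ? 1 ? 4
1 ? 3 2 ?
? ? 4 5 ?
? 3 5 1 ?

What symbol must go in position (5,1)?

4

Row 1, column 4: row 1 has {1, 2, 3, 5} and column 4 has {1, 2, 5}, leaving only 4.
Row 2, column 2: row 2 has {1, 4, 5} and column 2 has {3, 5}, leaving only 2.
Row 2, column 4: row 2 has {1, 2, 4, 5} and column 4 has {1, 2, 4, 5}, leaving only 3.
Row 3, column 2: row 3 has {1, 2, 3} and column 2 has {2, 3, 5}, leaving only 4.
Row 3, column 5: row 3 has {1, 2, 3, 4} and column 5 has {1, 4}, leaving only 5.
Row 4, column 1: row 4 has {4, 5} and column 1 has {1, 3, 5}, leaving only 2.
Row 5 already has {1, 3, 5} and column 1 already has {1, 2, 3, 5}, so row 5, column 1 must be 4.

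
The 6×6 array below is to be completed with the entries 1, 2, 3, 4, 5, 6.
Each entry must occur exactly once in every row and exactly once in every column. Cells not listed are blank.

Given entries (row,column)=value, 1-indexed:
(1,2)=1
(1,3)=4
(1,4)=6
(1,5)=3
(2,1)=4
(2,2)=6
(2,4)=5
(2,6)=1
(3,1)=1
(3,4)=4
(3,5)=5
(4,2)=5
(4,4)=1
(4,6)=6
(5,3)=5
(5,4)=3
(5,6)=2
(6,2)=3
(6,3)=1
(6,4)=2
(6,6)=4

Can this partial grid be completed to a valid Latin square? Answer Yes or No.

No row or column among the givens repeats a symbol, and propagating forced cells runs into no contradiction.
One valid completion exists (for instance, 2 1 4 6 3 5 / 4 6 3 5 2 1 / 1 2 6 4 5 3 / 3 5 2 1 4 6 / 6 4 5 3 1 2 / 5 3 1 2 6 4).

Yes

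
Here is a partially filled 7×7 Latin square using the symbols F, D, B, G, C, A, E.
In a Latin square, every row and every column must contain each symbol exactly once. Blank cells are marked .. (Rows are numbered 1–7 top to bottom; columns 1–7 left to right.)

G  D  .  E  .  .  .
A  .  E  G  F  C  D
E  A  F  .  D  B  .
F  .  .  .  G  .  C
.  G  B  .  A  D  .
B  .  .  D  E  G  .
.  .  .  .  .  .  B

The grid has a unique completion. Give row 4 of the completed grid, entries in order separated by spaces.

F E D B G A C

Row 2, column 2: row 2 has {F, D, G, C, A, E} and column 2 has {D, G, A}, leaving only B.
Row 4, column 2: row 4 has {F, G, C} and column 2 has {D, B, G, A}, leaving only E.
Row 4, column 6: row 4 has {F, G, C, E} and column 6 has {D, B, G, C}, leaving only A.
Row 4, column 3: row 4 has {F, G, C, A, E} and column 3 has {F, B, E}, leaving only D.
Row 4, column 4: row 4 has {F, D, G, C, A, E} and column 4 has {D, G, E}, leaving only B.
So row 4 reads: F E D B G A C.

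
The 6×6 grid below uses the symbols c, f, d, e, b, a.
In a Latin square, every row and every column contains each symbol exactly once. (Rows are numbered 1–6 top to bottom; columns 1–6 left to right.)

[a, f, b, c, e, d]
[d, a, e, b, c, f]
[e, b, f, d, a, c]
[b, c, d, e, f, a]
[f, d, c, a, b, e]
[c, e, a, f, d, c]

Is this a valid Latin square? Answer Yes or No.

No

Column 6 contains c twice (at rows 3 and 6), so it is not a permutation.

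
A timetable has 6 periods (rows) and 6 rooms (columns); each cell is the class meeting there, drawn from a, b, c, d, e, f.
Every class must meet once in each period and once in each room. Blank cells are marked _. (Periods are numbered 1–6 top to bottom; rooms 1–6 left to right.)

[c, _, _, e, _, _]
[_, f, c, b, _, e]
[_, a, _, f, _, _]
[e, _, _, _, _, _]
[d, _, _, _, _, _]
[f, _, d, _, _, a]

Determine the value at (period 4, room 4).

d

Period 2, room 1: period 2 has {b, c, e, f} and room 1 has {c, d, e, f}, leaving only a.
Period 2, room 5: period 2 has {a, b, c, e, f} and room 5 has {}, leaving only d.
Period 3, room 1: period 3 has {a, f} and room 1 has {a, c, d, e, f}, leaving only b.
Period 3, room 3: period 3 has {a, b, f} and room 3 has {c, d}, leaving only e.
Period 3, room 5: period 3 has {a, b, e, f} and room 5 has {d}, leaving only c.
Period 3, room 6: period 3 has {a, b, c, e, f} and room 6 has {a, e}, leaving only d.
Period 6, room 4: period 6 has {a, d, f} and room 4 has {b, e, f}, leaving only c.
Period 5, room 4: period 5 has {d} and room 4 has {b, c, e, f}, leaving only a.
Period 4 already has {e} and room 4 already has {a, b, c, e, f}, so period 4, room 4 must be d.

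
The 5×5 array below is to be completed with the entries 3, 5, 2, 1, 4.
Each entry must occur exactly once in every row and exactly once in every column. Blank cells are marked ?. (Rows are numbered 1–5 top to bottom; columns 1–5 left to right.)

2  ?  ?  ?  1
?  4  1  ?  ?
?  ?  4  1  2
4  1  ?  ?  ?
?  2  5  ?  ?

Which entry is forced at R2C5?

5

Row 1, column 3: row 1 has {2, 1} and column 3 has {5, 1, 4}, leaving only 3.
Row 1, column 2: row 1 has {3, 2, 1} and column 2 has {2, 1, 4}, leaving only 5.
Row 1, column 4: row 1 has {3, 5, 2, 1} and column 4 has {1}, leaving only 4.
Row 3, column 2: row 3 has {2, 1, 4} and column 2 has {5, 2, 1, 4}, leaving only 3.
Row 3, column 1: row 3 has {3, 2, 1, 4} and column 1 has {2, 4}, leaving only 5.
Row 2, column 1: row 2 has {1, 4} and column 1 has {5, 2, 4}, leaving only 3.
Row 2 already has {3, 1, 4} and column 5 already has {2, 1}, so row 2, column 5 must be 5.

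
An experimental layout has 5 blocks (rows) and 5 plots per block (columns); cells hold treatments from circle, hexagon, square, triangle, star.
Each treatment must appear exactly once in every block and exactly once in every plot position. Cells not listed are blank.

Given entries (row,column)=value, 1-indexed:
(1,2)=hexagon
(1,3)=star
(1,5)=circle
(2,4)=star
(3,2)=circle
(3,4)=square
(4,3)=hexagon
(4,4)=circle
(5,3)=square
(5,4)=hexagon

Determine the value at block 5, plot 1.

circle

Block 1, plot 4: block 1 has {circle, hexagon, star} and plot 4 has {circle, hexagon, square, star}, leaving only triangle.
Block 1, plot 1: block 1 has {circle, hexagon, triangle, star} and plot 1 has {}, leaving only square.
Block 3, plot 3: block 3 has {circle, square} and plot 3 has {hexagon, square, star}, leaving only triangle.
Block 2, plot 3: block 2 has {star} and plot 3 has {hexagon, square, triangle, star}, leaving only circle.
Block 5, plot 1 is narrowed to {circle, triangle, star}.
If it were triangle, then block 4, plot 1 would be left with no valid symbol.
If it were star, then block 4, plot 1 would be left with no valid symbol.
So block 5, plot 1 must be circle.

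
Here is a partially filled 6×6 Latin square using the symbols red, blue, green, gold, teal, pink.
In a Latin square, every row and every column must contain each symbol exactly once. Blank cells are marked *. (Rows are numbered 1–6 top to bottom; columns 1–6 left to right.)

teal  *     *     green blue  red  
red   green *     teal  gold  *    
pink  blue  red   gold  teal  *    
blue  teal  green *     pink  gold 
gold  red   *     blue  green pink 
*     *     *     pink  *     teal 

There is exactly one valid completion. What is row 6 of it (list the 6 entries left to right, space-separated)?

Row 6, column 1: row 6 has {teal, pink} and column 1 has {red, blue, gold, teal, pink}, leaving only green.
Row 6, column 2: row 6 has {green, teal, pink} and column 2 has {red, blue, green, teal}, leaving only gold.
Row 6, column 3: row 6 has {green, gold, teal, pink} and column 3 has {red, green}, leaving only blue.
Row 6, column 5: row 6 has {blue, green, gold, teal, pink} and column 5 has {blue, green, gold, teal, pink}, leaving only red.
So row 6 reads: green gold blue pink red teal.

green gold blue pink red teal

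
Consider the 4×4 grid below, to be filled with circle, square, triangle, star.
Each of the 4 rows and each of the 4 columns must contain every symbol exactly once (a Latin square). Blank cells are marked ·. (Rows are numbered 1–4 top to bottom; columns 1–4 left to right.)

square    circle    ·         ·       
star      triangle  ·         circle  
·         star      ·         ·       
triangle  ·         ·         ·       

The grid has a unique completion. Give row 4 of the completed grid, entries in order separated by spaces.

triangle square circle star

Row 4, column 2: row 4 has {triangle} and column 2 has {circle, triangle, star}, leaving only square.
Row 4, column 4: row 4 has {square, triangle} and column 4 has {circle}, leaving only star.
Row 4, column 3: row 4 has {square, triangle, star} and column 3 has {}, leaving only circle.
So row 4 reads: triangle square circle star.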